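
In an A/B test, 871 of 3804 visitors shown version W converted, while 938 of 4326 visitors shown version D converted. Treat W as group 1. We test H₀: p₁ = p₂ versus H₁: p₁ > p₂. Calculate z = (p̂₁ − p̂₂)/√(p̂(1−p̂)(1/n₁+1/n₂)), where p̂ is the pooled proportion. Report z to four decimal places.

p̂₁ = 871/3804 ≈ 0.2289695, p̂₂ = 938/4326 ≈ 0.2168285.
Pooled p̂ = (871+938)/(3804+4326) = 1809/8130 = 0.2225092.
SE = √(p̂(1−p̂)(1/n₁+1/n₂)) = √(0.2225092·0.7774908·0.000494042) = √(8.54686e-05) = 0.0092449.
z = (0.2289695 − 0.2168285)/0.0092449 = 0.0121410/0.0092449 = 1.3133.
p-value = P(Z > 1.313) ≈ 0.0945.

z = 1.3133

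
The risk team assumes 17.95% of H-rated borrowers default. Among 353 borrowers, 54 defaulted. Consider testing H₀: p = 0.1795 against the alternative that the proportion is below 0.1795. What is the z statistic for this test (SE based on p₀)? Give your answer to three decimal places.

z = -1.299

p̂ = 54/353 ≈ 0.15297.
SE = √(p₀(1−p₀)/n) = √(0.14728/353) = 0.02043.
z = (0.15297 − 0.1795)/0.02043 = -0.02653/0.02043 = -1.299.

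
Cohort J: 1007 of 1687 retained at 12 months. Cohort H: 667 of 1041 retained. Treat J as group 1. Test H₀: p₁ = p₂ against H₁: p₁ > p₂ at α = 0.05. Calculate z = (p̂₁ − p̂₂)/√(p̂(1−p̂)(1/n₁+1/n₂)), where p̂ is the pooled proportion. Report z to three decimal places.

z = -2.283

p̂₁ = 1007/1687 = 0.59692, p̂₂ = 667/1041 = 0.64073.
Pooled p̂ = (1007+667)/(1687+1041) = 1674/2728 = 0.61364.
SE = √(p̂(1−p̂)(1/n₁+1/n₂)) = √(0.61364·0.38636·0.00155338) = √(0.000368287) = 0.01919.
z = (0.59692 − 0.64073)/0.01919 = -0.04381/0.01919 = -2.283.
p-value = P(Z > -2.283) ≈ 0.9888. With α = 0.05, fail to reject H₀.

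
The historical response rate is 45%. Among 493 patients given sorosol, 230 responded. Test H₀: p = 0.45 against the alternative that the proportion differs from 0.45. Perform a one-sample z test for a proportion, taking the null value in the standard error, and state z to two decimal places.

z = 0.74

p̂ = 230/493 ≈ 0.4665.
Standard error under H₀: √(0.45×0.55/493) = 0.0224.
z = (0.4665 − 0.45)/0.0224 = 0.0165/0.0224 = 0.74.
p-value = 2·P(Z > 0.738) ≈ 0.4606.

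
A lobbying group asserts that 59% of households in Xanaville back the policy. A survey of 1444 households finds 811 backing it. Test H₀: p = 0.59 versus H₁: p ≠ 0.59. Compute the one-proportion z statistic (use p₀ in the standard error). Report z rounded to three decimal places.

z = -2.192

p̂ = 811/1444 ≈ 0.56163.
Standard error under H₀: √(0.59×0.41/1444) = 0.01294.
z = (0.56163 − 0.59)/0.01294 = -0.02837/0.01294 = -2.192.
p-value = 2·P(Z > 2.192) ≈ 0.0284.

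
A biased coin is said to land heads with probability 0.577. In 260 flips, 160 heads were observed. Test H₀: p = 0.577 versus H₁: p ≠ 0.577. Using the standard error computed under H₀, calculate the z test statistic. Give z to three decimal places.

p̂ = 160/260 = 0.61538.
Standard error under H₀: √(0.577×0.423/260) = 0.03064.
z = (0.61538 − 0.577)/0.03064 = 0.03838/0.03064 = 1.253.
Two-sided p-value ≈ 2·Φ(−1.253) = 0.2103.

z = 1.253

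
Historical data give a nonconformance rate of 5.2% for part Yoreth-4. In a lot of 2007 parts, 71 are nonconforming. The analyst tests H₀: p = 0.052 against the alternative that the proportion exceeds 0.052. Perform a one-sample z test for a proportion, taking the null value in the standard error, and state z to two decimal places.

z = -3.35

p̂ = 71/2007 = 0.03538.
Standard error under H₀: √(0.052×0.948/2007) = 0.00496.
z = (0.03538 − 0.052)/0.00496 = -0.01662/0.00496 = -3.35.
p-value = P(Z > -3.354) ≈ 0.9996.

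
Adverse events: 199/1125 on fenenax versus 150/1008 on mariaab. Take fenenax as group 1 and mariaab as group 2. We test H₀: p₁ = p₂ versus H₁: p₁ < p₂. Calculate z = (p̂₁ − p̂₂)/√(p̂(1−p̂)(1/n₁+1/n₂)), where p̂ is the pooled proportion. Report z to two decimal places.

p̂₁ = 199/1125 ≈ 0.17689, p̂₂ = 150/1008 ≈ 0.14881.
Pooled p̂ = (199+150)/(1125+1008) = 349/2133 = 0.16362.
SE = √(0.136848 × 0.00188095) = 0.01604.
z = (0.17689 − 0.14881)/0.01604 = 0.02808/0.01604 = 1.75.
p-value = P(Z < 1.750) ≈ 0.9600.

z = 1.75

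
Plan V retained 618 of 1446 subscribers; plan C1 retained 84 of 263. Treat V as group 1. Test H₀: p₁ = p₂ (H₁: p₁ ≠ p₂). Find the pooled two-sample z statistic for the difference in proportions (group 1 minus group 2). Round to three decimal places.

p̂₁ = 618/1446 = 0.42739, p̂₂ = 84/263 = 0.31939.
Pooled p̂ = (618+84)/(1446+263) = 702/1709 = 0.41077.
SE = √(p̂(1−p̂)(1/n₁+1/n₂)) = √(0.41077·0.58923·0.00449384) = √(0.00108768) = 0.03298.
z = (0.42739 − 0.31939)/0.03298 = 0.10800/0.03298 = 3.275.
p-value = 2·P(Z > 3.275) ≈ 0.0011.

z = 3.275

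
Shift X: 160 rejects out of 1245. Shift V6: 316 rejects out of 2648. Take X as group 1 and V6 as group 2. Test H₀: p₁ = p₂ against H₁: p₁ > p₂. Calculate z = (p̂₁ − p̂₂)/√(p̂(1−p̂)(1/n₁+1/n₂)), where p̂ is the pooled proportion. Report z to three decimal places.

z = 0.815

p̂₁ = 160/1245 = 0.128514, p̂₂ = 316/2648 = 0.119335.
Pooled p̂ = (160+316)/(1245+2648) = 476/3893 = 0.122271.
SE = √(0.107321 × 0.00118086) = 0.011257.
z = (0.128514 − 0.119335)/0.011257 = 0.009179/0.011257 = 0.815.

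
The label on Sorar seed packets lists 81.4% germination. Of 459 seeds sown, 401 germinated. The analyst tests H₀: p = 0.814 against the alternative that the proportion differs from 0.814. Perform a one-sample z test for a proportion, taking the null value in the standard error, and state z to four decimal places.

p̂ = 401/459 ≈ 0.873638.
Standard error under H₀: √(0.814×0.186/459) = 0.018162.
z = (0.873638 − 0.814)/0.018162 = 0.059638/0.018162 = 3.2837.
Two-sided p-value ≈ 2·Φ(−3.284) = 0.0010.

z = 3.2837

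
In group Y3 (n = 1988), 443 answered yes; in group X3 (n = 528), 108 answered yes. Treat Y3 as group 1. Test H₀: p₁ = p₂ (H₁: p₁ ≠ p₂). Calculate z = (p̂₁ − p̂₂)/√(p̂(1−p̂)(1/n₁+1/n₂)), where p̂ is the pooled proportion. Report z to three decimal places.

z = 0.903

p̂₁ = 443/1988 ≈ 0.22284, p̂₂ = 108/528 ≈ 0.20455.
Pooled p̂ = (443+108)/(1988+528) = 551/2516 = 0.21900.
SE = √(p̂(1−p̂)(1/n₁+1/n₂)) = √(0.21900·0.78100·0.00239696) = √(0.000409971) = 0.02025.
z = (0.22284 − 0.20455)/0.02025 = 0.01829/0.02025 = 0.903.
Two-sided p-value ≈ 2·Φ(−0.903) = 0.3663.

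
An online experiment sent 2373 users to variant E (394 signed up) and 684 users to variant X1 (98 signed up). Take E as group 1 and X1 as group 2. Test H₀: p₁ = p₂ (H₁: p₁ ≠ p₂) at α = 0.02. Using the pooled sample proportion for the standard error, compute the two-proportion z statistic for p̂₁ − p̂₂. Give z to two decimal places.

p̂₁ = 394/2373 ≈ 0.1660, p̂₂ = 98/684 ≈ 0.1433.
Pooled p̂ = (394+98)/(2373+684) = 492/3057 = 0.1609.
SE = √(p̂(1−p̂)(1/n₁+1/n₂)) = √(0.1609·0.8391·0.0018834) = √(0.000254333) = 0.0159.
z = (0.1660 − 0.1433)/0.0159 = 0.0227/0.0159 = 1.43.
Two-sided p-value ≈ 2·Φ(−1.427) = 0.1535. With α = 0.02, fail to reject H₀.

z = 1.43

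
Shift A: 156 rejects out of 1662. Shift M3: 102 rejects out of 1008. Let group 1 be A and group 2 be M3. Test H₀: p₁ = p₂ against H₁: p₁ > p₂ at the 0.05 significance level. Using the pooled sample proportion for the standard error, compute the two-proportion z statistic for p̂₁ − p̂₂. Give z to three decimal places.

p̂₁ = 156/1662 = 0.093863, p̂₂ = 102/1008 = 0.101190.
Pooled p̂ = (156+102)/(1662+1008) = 258/2670 = 0.096629.
SE = √(0.087292 × 0.00159375) = 0.011795.
z = (0.093863 − 0.101190)/0.011795 = -0.007327/0.011795 = -0.621.
p-value = P(Z > -0.621) ≈ 0.7328; since p > α = 0.05, fail to reject H₀.

z = -0.621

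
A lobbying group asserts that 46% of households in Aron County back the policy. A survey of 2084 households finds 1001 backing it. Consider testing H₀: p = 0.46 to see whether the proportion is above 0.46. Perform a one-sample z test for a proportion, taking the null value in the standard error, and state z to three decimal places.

p̂ = 1001/2084 = 0.48033.
SE = √(p₀(1−p₀)/n) = √(0.2484/2084) = 0.01092.
z = (0.48033 − 0.46)/0.01092 = 0.02033/0.01092 = 1.862.

z = 1.862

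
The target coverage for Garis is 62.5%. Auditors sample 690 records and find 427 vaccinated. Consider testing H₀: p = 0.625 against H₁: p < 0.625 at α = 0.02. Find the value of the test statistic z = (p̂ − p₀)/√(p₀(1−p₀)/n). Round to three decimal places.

p̂ = 427/690 ≈ 0.61884.
Standard error under H₀: √(0.625×0.375/690) = 0.01843.
z = (0.61884 − 0.625)/0.01843 = -0.00616/0.01843 = -0.334.
p-value = P(Z < -0.334) ≈ 0.3691, so at α = 0.02 we fail to reject H₀.

z = -0.334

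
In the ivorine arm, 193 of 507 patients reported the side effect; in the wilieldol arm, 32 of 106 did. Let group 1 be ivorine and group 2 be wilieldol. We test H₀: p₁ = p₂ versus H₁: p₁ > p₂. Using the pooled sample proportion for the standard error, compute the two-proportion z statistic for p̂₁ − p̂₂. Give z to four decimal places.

z = 1.5304

p̂₁ = 193/507 ≈ 0.380671, p̂₂ = 32/106 ≈ 0.301887.
Pooled p̂ = (193+32)/(507+106) = 225/613 = 0.367047.
SE = √(0.232324 × 0.0114063) = 0.051478.
z = (0.380671 − 0.301887)/0.051478 = 0.078784/0.051478 = 1.5304.
p-value = P(Z > 1.530) ≈ 0.0630.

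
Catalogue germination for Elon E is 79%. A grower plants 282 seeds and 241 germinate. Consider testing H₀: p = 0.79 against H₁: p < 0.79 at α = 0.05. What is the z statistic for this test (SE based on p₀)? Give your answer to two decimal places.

p̂ = 241/282 = 0.8546.
Under H₀, SE = √(0.79·0.21/282) = √(0.000588298) = 0.0243.
z = (0.8546 − 0.79)/0.0243 = 0.0646/0.0243 = 2.66.
p-value = P(Z < 2.664) ≈ 0.9961. With α = 0.05, fail to reject H₀.

z = 2.66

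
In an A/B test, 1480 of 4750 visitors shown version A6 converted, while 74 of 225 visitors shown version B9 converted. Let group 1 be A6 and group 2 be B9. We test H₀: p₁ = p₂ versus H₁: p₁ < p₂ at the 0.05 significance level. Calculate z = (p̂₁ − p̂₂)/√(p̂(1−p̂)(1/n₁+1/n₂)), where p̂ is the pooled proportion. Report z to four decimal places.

z = -0.5474

p̂₁ = 1480/4750 = 0.311579, p̂₂ = 74/225 = 0.328889.
Pooled p̂ = (1480+74)/(4750+225) = 1554/4975 = 0.312362.
SE = √(p̂(1−p̂)(1/n₁+1/n₂)) = √(0.312362·0.687638·0.00465497) = √(0.00099985) = 0.031620.
z = (0.311579 − 0.328889)/0.031620 = -0.017310/0.031620 = -0.5474.
p-value = P(Z < -0.547) ≈ 0.2920; since p > α = 0.05, fail to reject H₀.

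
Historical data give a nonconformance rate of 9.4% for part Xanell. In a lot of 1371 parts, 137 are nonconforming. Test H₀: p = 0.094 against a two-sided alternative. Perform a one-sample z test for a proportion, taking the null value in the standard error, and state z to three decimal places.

z = 0.752

p̂ = 137/1371 = 0.099927.
Standard error under H₀: √(0.094×0.906/1371) = 0.007882.
z = (0.099927 − 0.094)/0.007882 = 0.005927/0.007882 = 0.752.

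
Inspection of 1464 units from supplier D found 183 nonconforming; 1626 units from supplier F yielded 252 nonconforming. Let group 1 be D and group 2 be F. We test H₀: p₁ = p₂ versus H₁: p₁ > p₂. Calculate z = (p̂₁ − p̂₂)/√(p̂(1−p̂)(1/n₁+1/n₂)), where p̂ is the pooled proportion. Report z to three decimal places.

z = -2.393

p̂₁ = 183/1464 ≈ 0.12500, p̂₂ = 252/1626 ≈ 0.15498.
Pooled p̂ = (183+252)/(1464+1626) = 435/3090 = 0.14078.
SE = √(p̂(1−p̂)(1/n₁+1/n₂)) = √(0.14078·0.85922·0.00129807) = √(0.000157012) = 0.01253.
z = (0.12500 − 0.15498)/0.01253 = -0.02998/0.01253 = -2.393.
p-value = P(Z > -2.393) ≈ 0.9916.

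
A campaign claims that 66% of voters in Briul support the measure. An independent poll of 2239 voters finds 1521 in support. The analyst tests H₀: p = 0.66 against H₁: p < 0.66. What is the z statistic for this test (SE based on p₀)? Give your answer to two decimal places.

p̂ = 1521/2239 = 0.6793.
Standard error under H₀: √(0.66×0.34/2239) = 0.0100.
z = (0.6793 − 0.66)/0.0100 = 0.0193/0.0100 = 1.93.

z = 1.93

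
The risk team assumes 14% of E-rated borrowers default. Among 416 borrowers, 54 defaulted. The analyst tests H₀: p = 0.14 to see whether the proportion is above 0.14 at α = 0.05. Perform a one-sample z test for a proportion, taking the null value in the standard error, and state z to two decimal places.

z = -0.60

p̂ = 54/416 ≈ 0.1298.
SE = √(p₀(1−p₀)/n) = √(0.1204/416) = 0.0170.
z = (0.1298 − 0.14)/0.0170 = -0.0102/0.0170 = -0.60.
p-value = P(Z > -0.599) ≈ 0.7254, so at α = 0.05 we fail to reject H₀.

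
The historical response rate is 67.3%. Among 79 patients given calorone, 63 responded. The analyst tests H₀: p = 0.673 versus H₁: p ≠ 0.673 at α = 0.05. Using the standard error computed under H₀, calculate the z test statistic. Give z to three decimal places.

p̂ = 63/79 ≈ 0.79747.
SE = √(p₀(1−p₀)/n) = √(0.22007/79) = 0.05278.
z = (0.79747 − 0.673)/0.05278 = 0.12447/0.05278 = 2.358.
p-value = 2·P(Z > 2.358) ≈ 0.0184, so at α = 0.05 we reject H₀.

z = 2.358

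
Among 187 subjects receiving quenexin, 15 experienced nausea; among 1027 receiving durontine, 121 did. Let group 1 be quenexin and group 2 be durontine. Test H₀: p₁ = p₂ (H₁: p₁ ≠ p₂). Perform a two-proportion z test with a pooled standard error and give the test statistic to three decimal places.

z = -1.500

p̂₁ = 15/187 ≈ 0.08021, p̂₂ = 121/1027 ≈ 0.11782.
Pooled p̂ = (15+121)/(187+1027) = 136/1214 = 0.11203.
SE = √(p̂(1−p̂)(1/n₁+1/n₂)) = √(0.11203·0.88797·0.0063213) = √(0.000628821) = 0.02508.
z = (0.08021 − 0.11782)/0.02508 = -0.03761/0.02508 = -1.500.
p-value = 2·P(Z > 1.500) ≈ 0.1337.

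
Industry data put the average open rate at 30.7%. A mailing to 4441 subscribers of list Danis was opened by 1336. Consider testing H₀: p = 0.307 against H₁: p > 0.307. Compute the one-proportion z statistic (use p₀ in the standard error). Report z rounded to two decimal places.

p̂ = 1336/4441 ≈ 0.30083.
Under H₀, SE = √(0.307·0.693/4441) = √(4.79061e-05) = 0.00692.
z = (0.30083 − 0.307)/0.00692 = -0.00617/0.00692 = -0.89.
p-value = P(Z > -0.891) ≈ 0.8135.

z = -0.89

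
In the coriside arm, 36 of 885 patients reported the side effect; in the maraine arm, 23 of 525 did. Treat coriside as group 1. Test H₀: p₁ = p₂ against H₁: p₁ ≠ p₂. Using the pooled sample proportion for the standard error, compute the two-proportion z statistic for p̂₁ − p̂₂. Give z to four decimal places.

z = -0.2839

p̂₁ = 36/885 = 0.0406780, p̂₂ = 23/525 = 0.0438095.
Pooled p̂ = (36+23)/(885+525) = 59/1410 = 0.0418440.
SE = √(p̂(1−p̂)(1/n₁+1/n₂)) = √(0.0418440·0.9581560·0.00303471) = √(0.000121671) = 0.0110304.
z = (0.0406780 − 0.0438095)/0.0110304 = -0.0031315/0.0110304 = -0.2839.
p-value = 2·P(Z > 0.284) ≈ 0.7765.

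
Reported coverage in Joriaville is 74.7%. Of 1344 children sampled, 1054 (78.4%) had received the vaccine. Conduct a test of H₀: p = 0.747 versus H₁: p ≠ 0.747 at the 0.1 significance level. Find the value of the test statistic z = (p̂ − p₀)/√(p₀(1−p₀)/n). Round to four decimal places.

z = 3.1393

p̂ = 1054/1344 = 0.784226.
SE = √(p₀(1−p₀)/n) = √(0.18899/1344) = 0.011858.
z = (0.784226 − 0.747)/0.011858 = 0.037226/0.011858 = 3.1393.
Two-sided p-value ≈ 2·Φ(−3.139) = 0.0017, so at α = 0.1 we reject H₀.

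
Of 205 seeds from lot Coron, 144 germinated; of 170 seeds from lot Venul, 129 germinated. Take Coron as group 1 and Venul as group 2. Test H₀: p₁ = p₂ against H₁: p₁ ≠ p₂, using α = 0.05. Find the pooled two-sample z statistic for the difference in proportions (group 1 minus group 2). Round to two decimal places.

z = -1.22

p̂₁ = 144/205 = 0.7024, p̂₂ = 129/170 = 0.7588.
Pooled p̂ = (144+129)/(205+170) = 273/375 = 0.7280.
SE = √(0.198016 × 0.0107604) = 0.0462.
z = (0.7024 − 0.7588)/0.0462 = -0.0564/0.0462 = -1.22.
p-value = 2·P(Z > 1.222) ≈ 0.2219; since p > α = 0.05, fail to reject H₀.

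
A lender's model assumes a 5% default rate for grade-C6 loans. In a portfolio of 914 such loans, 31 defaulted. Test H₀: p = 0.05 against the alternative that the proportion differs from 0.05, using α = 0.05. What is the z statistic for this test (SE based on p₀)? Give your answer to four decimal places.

z = -2.2310

p̂ = 31/914 = 0.033917.
Standard error under H₀: √(0.05×0.95/914) = 0.007209.
z = (0.033917 − 0.05)/0.007209 = -0.016083/0.007209 = -2.2310.
Two-sided p-value ≈ 2·Φ(−2.231) = 0.0257; since p < α = 0.05, reject H₀.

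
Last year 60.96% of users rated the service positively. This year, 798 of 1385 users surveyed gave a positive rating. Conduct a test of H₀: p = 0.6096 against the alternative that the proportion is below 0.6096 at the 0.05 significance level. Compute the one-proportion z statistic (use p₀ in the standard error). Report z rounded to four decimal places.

z = -2.5500

p̂ = 798/1385 ≈ 0.5761733.
Under H₀, SE = √(0.6096·0.3904/1385) = √(0.000171832) = 0.0131085.
z = (0.5761733 − 0.6096)/0.0131085 = -0.0334267/0.0131085 = -2.5500.
p-value = P(Z < -2.550) ≈ 0.0054; since p < α = 0.05, reject H₀.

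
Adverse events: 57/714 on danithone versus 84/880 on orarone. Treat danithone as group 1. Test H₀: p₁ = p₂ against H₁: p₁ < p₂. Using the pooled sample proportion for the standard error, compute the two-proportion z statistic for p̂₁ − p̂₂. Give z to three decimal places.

z = -1.092

p̂₁ = 57/714 = 0.07983, p̂₂ = 84/880 = 0.09545.
Pooled p̂ = (57+84)/(714+880) = 141/1594 = 0.08846.
SE = √(p̂(1−p̂)(1/n₁+1/n₂)) = √(0.08846·0.91154·0.00253692) = √(0.000204558) = 0.01430.
z = (0.07983 − 0.09545)/0.01430 = -0.01562/0.01430 = -1.092.
p-value = P(Z < -1.092) ≈ 0.1373.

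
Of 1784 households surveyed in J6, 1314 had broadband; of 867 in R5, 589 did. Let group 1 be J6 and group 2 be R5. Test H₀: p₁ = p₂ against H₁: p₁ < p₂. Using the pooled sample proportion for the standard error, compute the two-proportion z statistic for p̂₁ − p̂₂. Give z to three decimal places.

z = 3.070

p̂₁ = 1314/1784 = 0.73655, p̂₂ = 589/867 = 0.67935.
Pooled p̂ = (1314+589)/(1784+867) = 1903/2651 = 0.71784.
SE = √(0.202545 × 0.00171394) = 0.01863.
z = (0.73655 − 0.67935)/0.01863 = 0.05720/0.01863 = 3.070.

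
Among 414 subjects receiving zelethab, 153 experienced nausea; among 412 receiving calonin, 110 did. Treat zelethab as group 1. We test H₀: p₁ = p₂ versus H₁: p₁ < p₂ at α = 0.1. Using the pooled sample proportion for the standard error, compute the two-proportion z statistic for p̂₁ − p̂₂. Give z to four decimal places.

p̂₁ = 153/414 ≈ 0.3695652, p̂₂ = 110/412 ≈ 0.2669903.
Pooled p̂ = (153+110)/(414+412) = 263/826 = 0.3184019.
SE = √(0.217022 × 0.00484264) = 0.0324185.
z = (0.3695652 − 0.2669903)/0.0324185 = 0.1025749/0.0324185 = 3.1641.
p-value = P(Z < 3.164) ≈ 0.9992; since p > α = 0.1, fail to reject H₀.

z = 3.1641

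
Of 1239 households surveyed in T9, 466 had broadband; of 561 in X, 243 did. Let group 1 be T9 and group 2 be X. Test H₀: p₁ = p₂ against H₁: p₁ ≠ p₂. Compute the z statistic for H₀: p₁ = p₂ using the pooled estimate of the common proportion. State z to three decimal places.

p̂₁ = 466/1239 ≈ 0.376110, p̂₂ = 243/561 ≈ 0.433155.
Pooled p̂ = (466+243)/(1239+561) = 709/1800 = 0.393889.
SE = √(p̂(1−p̂)(1/n₁+1/n₂)) = √(0.393889·0.606111·0.00258963) = √(0.00061825) = 0.024865.
z = (0.376110 − 0.433155)/0.024865 = -0.057045/0.024865 = -2.294.

z = -2.294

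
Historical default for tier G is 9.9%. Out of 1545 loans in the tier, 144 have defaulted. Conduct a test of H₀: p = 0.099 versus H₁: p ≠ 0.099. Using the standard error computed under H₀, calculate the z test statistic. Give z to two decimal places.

z = -0.76

p̂ = 144/1545 = 0.0932.
Under H₀, SE = √(0.099·0.901/1545) = √(5.7734e-05) = 0.0076.
z = (0.0932 − 0.099)/0.0076 = -0.0058/0.0076 = -0.76.
p-value = 2·P(Z > 0.763) ≈ 0.4456.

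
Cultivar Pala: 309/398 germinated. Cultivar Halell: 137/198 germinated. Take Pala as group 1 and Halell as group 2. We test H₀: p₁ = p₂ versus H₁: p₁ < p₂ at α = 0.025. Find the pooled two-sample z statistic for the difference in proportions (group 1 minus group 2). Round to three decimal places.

p̂₁ = 309/398 ≈ 0.77638, p̂₂ = 137/198 ≈ 0.69192.
Pooled p̂ = (309+137)/(398+198) = 446/596 = 0.74832.
SE = √(p̂(1−p̂)(1/n₁+1/n₂)) = √(0.74832·0.25168·0.00756307) = √(0.0014244) = 0.03774.
z = (0.77638 − 0.69192)/0.03774 = 0.08446/0.03774 = 2.238.
p-value = P(Z < 2.238) ≈ 0.9874. With α = 0.025, fail to reject H₀.

z = 2.238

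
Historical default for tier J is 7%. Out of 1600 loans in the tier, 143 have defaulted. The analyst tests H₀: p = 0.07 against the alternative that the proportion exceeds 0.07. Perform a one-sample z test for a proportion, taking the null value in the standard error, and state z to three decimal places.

z = 3.037

p̂ = 143/1600 ≈ 0.089375.
Under H₀, SE = √(0.07·0.93/1600) = √(4.06875e-05) = 0.006379.
z = (0.089375 − 0.07)/0.006379 = 0.019375/0.006379 = 3.037.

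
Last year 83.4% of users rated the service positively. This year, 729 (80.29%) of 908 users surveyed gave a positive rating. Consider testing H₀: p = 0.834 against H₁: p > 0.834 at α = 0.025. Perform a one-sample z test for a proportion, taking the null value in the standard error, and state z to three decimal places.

z = -2.522

p̂ = 729/908 ≈ 0.802863.
Standard error under H₀: √(0.834×0.166/908) = 0.012348.
z = (0.802863 − 0.834)/0.012348 = -0.031137/0.012348 = -2.522.
p-value = P(Z > -2.522) ≈ 0.9942. With α = 0.025, fail to reject H₀.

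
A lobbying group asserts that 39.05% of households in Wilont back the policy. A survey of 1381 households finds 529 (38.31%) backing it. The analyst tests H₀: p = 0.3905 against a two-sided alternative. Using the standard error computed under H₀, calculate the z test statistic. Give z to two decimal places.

z = -0.57

p̂ = 529/1381 ≈ 0.38306.
SE = √(p₀(1−p₀)/n) = √(0.23801/1381) = 0.01313.
z = (0.38306 − 0.3905)/0.01313 = -0.00744/0.01313 = -0.57.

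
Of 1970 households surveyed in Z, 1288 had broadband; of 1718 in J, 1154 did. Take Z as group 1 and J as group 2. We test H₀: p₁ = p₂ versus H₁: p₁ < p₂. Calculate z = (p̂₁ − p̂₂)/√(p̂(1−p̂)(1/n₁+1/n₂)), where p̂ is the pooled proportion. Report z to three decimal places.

z = -1.147

p̂₁ = 1288/1970 ≈ 0.65381, p̂₂ = 1154/1718 ≈ 0.67171.
Pooled p̂ = (1288+1154)/(1970+1718) = 2442/3688 = 0.66215.
SE = √(0.223708 × 0.00108969) = 0.01561.
z = (0.65381 − 0.67171)/0.01561 = -0.01790/0.01561 = -1.147.
p-value = P(Z < -1.147) ≈ 0.1257.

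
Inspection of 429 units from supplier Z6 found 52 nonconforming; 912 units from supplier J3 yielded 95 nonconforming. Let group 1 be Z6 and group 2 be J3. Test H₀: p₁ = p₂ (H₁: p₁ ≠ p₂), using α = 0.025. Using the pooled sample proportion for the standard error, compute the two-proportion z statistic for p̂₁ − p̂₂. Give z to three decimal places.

p̂₁ = 52/429 = 0.12121, p̂₂ = 95/912 = 0.10417.
Pooled p̂ = (52+95)/(429+912) = 147/1341 = 0.10962.
SE = √(0.0976032 × 0.00342749) = 0.01829.
z = (0.12121 − 0.10417)/0.01829 = 0.01704/0.01829 = 0.932.
p-value = 2·P(Z > 0.932) ≈ 0.3514; since p > α = 0.025, fail to reject H₀.

z = 0.932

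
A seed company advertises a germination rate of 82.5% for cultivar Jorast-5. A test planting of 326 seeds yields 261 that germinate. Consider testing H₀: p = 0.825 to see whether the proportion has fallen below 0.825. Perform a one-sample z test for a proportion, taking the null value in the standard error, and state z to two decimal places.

p̂ = 261/326 = 0.8006.
Standard error under H₀: √(0.825×0.175/326) = 0.0210.
z = (0.8006 − 0.825)/0.0210 = -0.0244/0.0210 = -1.16.

z = -1.16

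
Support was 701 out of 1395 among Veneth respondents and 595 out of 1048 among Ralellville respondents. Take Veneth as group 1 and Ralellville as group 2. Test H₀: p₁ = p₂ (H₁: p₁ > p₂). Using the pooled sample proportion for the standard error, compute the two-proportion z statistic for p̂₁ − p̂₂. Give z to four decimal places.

p̂₁ = 701/1395 ≈ 0.502509, p̂₂ = 595/1048 ≈ 0.567748.
Pooled p̂ = (701+595)/(1395+1048) = 1296/2443 = 0.530495.
SE = √(0.24907 × 0.00167104) = 0.020401.
z = (0.502509 − 0.567748)/0.020401 = -0.065239/0.020401 = -3.1978.
p-value = P(Z > -3.198) ≈ 0.9993.

z = -3.1978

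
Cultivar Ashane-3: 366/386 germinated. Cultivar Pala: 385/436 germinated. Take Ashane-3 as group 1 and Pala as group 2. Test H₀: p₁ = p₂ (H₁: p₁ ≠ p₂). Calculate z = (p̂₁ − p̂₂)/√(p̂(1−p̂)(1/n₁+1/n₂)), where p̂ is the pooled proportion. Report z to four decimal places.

p̂₁ = 366/386 = 0.948187, p̂₂ = 385/436 = 0.883028.
Pooled p̂ = (366+385)/(386+436) = 751/822 = 0.913625.
SE = √(p̂(1−p̂)(1/n₁+1/n₂)) = √(0.913625·0.086375·0.00488425) = √(0.000385436) = 0.019633.
z = (0.948187 − 0.883028)/0.019633 = 0.065159/0.019633 = 3.3189.
p-value = 2·P(Z > 3.319) ≈ 0.0009.

z = 3.3189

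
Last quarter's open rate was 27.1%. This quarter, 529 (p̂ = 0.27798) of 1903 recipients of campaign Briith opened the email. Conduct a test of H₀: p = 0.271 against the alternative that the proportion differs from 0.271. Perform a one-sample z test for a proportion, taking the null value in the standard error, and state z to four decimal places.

p̂ = 529/1903 = 0.2779821.
Under H₀, SE = √(0.271·0.729/1903) = √(0.000103815) = 0.0101889.
z = (0.2779821 − 0.271)/0.0101889 = 0.0069821/0.0101889 = 0.6853.

z = 0.6853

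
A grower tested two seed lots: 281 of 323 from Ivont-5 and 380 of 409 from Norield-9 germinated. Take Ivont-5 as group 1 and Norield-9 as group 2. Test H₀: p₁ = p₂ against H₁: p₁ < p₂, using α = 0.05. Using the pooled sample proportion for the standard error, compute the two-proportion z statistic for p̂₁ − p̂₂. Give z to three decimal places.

p̂₁ = 281/323 ≈ 0.86997, p̂₂ = 380/409 ≈ 0.92910.
Pooled p̂ = (281+380)/(323+409) = 661/732 = 0.90301.
SE = √(0.0875866 × 0.00554096) = 0.02203.
z = (0.86997 − 0.92910)/0.02203 = -0.05913/0.02203 = -2.684.
p-value = P(Z < -2.684) ≈ 0.0036, so at α = 0.05 we reject H₀.

z = -2.684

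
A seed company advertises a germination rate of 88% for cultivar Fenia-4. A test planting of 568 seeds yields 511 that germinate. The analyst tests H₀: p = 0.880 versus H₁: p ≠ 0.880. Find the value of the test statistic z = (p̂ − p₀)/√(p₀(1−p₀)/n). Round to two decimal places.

z = 1.44

p̂ = 511/568 = 0.8996.
SE = √(p₀(1−p₀)/n) = √(0.1056/568) = 0.0136.
z = (0.8996 − 0.88)/0.0136 = 0.0196/0.0136 = 1.44.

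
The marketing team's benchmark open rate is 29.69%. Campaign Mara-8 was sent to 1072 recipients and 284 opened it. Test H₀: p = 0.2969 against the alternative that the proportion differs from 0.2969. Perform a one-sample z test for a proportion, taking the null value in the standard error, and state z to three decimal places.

p̂ = 284/1072 = 0.264925.
SE = √(p₀(1−p₀)/n) = √(0.20875/1072) = 0.013955.
z = (0.264925 − 0.2969)/0.013955 = -0.031975/0.013955 = -2.291.
p-value = 2·P(Z > 2.291) ≈ 0.0219.

z = -2.291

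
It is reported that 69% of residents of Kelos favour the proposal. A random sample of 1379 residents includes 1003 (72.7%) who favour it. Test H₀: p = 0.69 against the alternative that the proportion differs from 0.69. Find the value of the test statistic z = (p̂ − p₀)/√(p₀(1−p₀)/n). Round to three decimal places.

z = 2.998

p̂ = 1003/1379 = 0.727339.
Under H₀, SE = √(0.69·0.31/1379) = √(0.000155112) = 0.012454.
z = (0.727339 − 0.69)/0.012454 = 0.037339/0.012454 = 2.998.
p-value = 2·P(Z > 2.998) ≈ 0.0027.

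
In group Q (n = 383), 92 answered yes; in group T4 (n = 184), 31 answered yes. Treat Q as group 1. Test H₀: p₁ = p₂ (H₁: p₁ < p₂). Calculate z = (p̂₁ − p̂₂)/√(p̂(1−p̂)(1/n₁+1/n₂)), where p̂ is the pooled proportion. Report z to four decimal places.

z = 1.9403

p̂₁ = 92/383 ≈ 0.2402089, p̂₂ = 31/184 ≈ 0.1684783.
Pooled p̂ = (92+31)/(383+184) = 123/567 = 0.2169312.
SE = √(0.169872 × 0.00804575) = 0.0369696.
z = (0.2402089 − 0.1684783)/0.0369696 = 0.0717306/0.0369696 = 1.9403.
p-value = P(Z < 1.940) ≈ 0.9738.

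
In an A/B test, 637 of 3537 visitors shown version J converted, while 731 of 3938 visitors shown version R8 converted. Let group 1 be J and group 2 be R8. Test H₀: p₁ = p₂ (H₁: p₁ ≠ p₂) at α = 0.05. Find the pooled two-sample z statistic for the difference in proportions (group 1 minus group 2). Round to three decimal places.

p̂₁ = 637/3537 = 0.18010, p̂₂ = 731/3938 = 0.18563.
Pooled p̂ = (637+731)/(3537+3938) = 1368/7475 = 0.18301.
SE = √(p̂(1−p̂)(1/n₁+1/n₂)) = √(0.18301·0.81699·0.000536661) = √(8.02402e-05) = 0.00896.
z = (0.18010 − 0.18563)/0.00896 = -0.00553/0.00896 = -0.617.
Two-sided p-value ≈ 2·Φ(−0.617) = 0.5369, so at α = 0.05 we fail to reject H₀.

z = -0.617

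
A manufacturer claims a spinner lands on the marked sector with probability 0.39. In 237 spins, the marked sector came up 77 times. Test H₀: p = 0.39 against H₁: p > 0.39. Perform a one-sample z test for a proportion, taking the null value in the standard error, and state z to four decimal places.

z = -2.0549

p̂ = 77/237 ≈ 0.324895.
Under H₀, SE = √(0.39·0.61/237) = √(0.0010038) = 0.031683.
z = (0.324895 − 0.39)/0.031683 = -0.065105/0.031683 = -2.0549.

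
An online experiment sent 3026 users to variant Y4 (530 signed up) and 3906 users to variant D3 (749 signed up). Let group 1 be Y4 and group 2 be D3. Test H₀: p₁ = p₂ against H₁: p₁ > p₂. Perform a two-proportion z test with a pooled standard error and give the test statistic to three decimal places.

p̂₁ = 530/3026 = 0.175149, p̂₂ = 749/3906 = 0.191756.
Pooled p̂ = (530+749)/(3026+3906) = 1279/6932 = 0.184507.
SE = √(0.150464 × 0.000586486) = 0.009394.
z = (0.175149 − 0.191756)/0.009394 = -0.016607/0.009394 = -1.768.
p-value = P(Z > -1.768) ≈ 0.9615.

z = -1.768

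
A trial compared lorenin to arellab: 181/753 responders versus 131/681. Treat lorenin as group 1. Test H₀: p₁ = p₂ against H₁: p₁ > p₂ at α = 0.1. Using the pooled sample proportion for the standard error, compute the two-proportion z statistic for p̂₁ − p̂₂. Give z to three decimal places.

p̂₁ = 181/753 = 0.24037, p̂₂ = 131/681 = 0.19236.
Pooled p̂ = (181+131)/(753+681) = 312/1434 = 0.21757.
SE = √(0.170235 × 0.00279645) = 0.02182.
z = (0.24037 − 0.19236)/0.02182 = 0.04801/0.02182 = 2.200.
p-value = P(Z > 2.200) ≈ 0.0139; since p < α = 0.1, reject H₀.

z = 2.200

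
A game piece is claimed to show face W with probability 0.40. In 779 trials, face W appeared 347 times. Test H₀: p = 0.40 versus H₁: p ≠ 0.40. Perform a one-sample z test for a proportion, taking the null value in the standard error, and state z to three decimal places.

p̂ = 347/779 = 0.44544.
Standard error under H₀: √(0.4×0.6/779) = 0.01755.
z = (0.44544 − 0.4)/0.01755 = 0.04544/0.01755 = 2.589.
Two-sided p-value ≈ 2·Φ(−2.589) = 0.0096.

z = 2.589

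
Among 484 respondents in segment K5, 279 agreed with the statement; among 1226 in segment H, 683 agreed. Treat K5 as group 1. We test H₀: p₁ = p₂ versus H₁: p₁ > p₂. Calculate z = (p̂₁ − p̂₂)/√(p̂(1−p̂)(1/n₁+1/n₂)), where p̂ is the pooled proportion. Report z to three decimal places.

z = 0.727

p̂₁ = 279/484 = 0.57645, p̂₂ = 683/1226 = 0.55710.
Pooled p̂ = (279+683)/(484+1226) = 962/1710 = 0.56257.
SE = √(p̂(1−p̂)(1/n₁+1/n₂)) = √(0.56257·0.43743·0.00288178) = √(0.000709161) = 0.02663.
z = (0.57645 − 0.55710)/0.02663 = 0.01935/0.02663 = 0.727.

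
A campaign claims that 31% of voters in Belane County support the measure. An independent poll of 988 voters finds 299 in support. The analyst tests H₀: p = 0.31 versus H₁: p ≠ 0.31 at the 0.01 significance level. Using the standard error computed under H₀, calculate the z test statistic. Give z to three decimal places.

z = -0.501

p̂ = 299/988 = 0.30263.
Standard error under H₀: √(0.31×0.69/988) = 0.01471.
z = (0.30263 − 0.31)/0.01471 = -0.00737/0.01471 = -0.501.
Two-sided p-value ≈ 2·Φ(−0.501) = 0.6165; since p > α = 0.01, fail to reject H₀.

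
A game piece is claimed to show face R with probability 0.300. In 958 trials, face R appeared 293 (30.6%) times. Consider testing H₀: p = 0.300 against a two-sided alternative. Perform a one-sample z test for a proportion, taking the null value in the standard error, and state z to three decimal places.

p̂ = 293/958 ≈ 0.30585.
Standard error under H₀: √(0.3×0.7/958) = 0.01481.
z = (0.30585 − 0.3)/0.01481 = 0.00585/0.01481 = 0.395.

z = 0.395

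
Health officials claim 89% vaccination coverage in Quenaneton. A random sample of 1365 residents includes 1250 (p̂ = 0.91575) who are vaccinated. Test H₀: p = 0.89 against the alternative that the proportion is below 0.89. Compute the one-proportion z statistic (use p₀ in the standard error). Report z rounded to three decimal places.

z = 3.041

p̂ = 1250/1365 = 0.915751.
Standard error under H₀: √(0.89×0.11/1365) = 0.008469.
z = (0.915751 − 0.89)/0.008469 = 0.025751/0.008469 = 3.041.
p-value = P(Z < 3.041) ≈ 0.9988.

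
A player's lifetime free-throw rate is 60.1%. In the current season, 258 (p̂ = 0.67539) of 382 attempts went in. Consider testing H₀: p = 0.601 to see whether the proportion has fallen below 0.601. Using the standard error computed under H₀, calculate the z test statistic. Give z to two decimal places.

p̂ = 258/382 ≈ 0.67539.
SE = √(p₀(1−p₀)/n) = √(0.2398/382) = 0.02505.
z = (0.67539 − 0.601)/0.02505 = 0.07439/0.02505 = 2.97.
p-value = P(Z < 2.969) ≈ 0.9985.

z = 2.97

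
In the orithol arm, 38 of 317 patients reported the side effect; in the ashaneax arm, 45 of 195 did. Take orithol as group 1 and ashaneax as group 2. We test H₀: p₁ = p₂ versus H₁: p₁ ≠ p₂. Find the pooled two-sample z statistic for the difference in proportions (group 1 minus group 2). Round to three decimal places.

z = -3.306

p̂₁ = 38/317 = 0.11987, p̂₂ = 45/195 = 0.23077.
Pooled p̂ = (38+45)/(317+195) = 83/512 = 0.16211.
SE = √(0.13583 × 0.00828278) = 0.03354.
z = (0.11987 − 0.23077)/0.03354 = -0.11090/0.03354 = -3.306.
p-value = 2·P(Z > 3.306) ≈ 0.0009.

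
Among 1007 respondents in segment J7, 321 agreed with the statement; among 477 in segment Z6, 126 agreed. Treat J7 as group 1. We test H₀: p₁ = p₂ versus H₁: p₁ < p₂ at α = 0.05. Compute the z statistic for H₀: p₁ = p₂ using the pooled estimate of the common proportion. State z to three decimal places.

p̂₁ = 321/1007 ≈ 0.31877, p̂₂ = 126/477 ≈ 0.26415.
Pooled p̂ = (321+126)/(1007+477) = 447/1484 = 0.30121.
SE = √(p̂(1−p̂)(1/n₁+1/n₂)) = √(0.30121·0.69879·0.00308948) = √(0.000650286) = 0.02550.
z = (0.31877 − 0.26415)/0.02550 = 0.05462/0.02550 = 2.142.
p-value = P(Z < 2.142) ≈ 0.9839. With α = 0.05, fail to reject H₀.

z = 2.142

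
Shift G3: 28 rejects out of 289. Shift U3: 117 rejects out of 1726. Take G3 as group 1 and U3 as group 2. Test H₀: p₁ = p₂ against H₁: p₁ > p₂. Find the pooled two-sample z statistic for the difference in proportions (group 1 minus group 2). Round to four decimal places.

p̂₁ = 28/289 = 0.0968858, p̂₂ = 117/1726 = 0.0677868.
Pooled p̂ = (28+117)/(289+1726) = 145/2015 = 0.0719603.
SE = √(0.066782 × 0.00403958) = 0.0164247.
z = (0.0968858 − 0.0677868)/0.0164247 = 0.0290990/0.0164247 = 1.7717.

z = 1.7717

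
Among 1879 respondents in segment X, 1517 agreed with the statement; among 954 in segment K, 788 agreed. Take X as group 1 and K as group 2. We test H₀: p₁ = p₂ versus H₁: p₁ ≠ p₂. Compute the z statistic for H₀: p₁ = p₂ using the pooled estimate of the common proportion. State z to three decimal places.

z = -1.205

p̂₁ = 1517/1879 = 0.80734, p̂₂ = 788/954 = 0.82600.
Pooled p̂ = (1517+788)/(1879+954) = 2305/2833 = 0.81363.
SE = √(0.151639 × 0.00158042) = 0.01548.
z = (0.80734 − 0.82600)/0.01548 = -0.01866/0.01548 = -1.205.
p-value = 2·P(Z > 1.205) ≈ 0.2283.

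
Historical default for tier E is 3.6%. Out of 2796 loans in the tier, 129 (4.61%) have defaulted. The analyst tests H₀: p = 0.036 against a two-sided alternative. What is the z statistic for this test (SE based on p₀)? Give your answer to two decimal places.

z = 2.88

p̂ = 129/2796 = 0.04614.
Standard error under H₀: √(0.036×0.964/2796) = 0.00352.
z = (0.04614 − 0.036)/0.00352 = 0.01014/0.00352 = 2.88.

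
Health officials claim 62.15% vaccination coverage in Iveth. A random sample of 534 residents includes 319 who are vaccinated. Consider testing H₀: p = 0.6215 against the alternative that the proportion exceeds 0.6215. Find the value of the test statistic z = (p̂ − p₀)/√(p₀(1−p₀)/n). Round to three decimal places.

p̂ = 319/534 = 0.59738.
Under H₀, SE = √(0.6215·0.3785/534) = √(0.00044052) = 0.02099.
z = (0.59738 − 0.6215)/0.02099 = -0.02412/0.02099 = -1.149.

z = -1.149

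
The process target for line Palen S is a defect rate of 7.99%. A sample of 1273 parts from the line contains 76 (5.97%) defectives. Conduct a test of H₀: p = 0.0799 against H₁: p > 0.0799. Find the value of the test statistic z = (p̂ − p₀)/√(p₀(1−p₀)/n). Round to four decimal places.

p̂ = 76/1273 = 0.0597015.
Under H₀, SE = √(0.0799·0.9201/1273) = √(5.77502e-05) = 0.0075994.
z = (0.0597015 − 0.0799)/0.0075994 = -0.0201985/0.0075994 = -2.6579.
p-value = P(Z > -2.658) ≈ 0.9961.

z = -2.6579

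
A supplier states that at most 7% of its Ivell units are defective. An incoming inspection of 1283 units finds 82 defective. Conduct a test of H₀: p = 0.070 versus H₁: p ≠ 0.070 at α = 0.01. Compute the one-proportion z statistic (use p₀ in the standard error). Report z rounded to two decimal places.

z = -0.85

p̂ = 82/1283 = 0.063913.
Under H₀, SE = √(0.07·0.93/1283) = √(5.07405e-05) = 0.007123.
z = (0.063913 − 0.07)/0.007123 = -0.006087/0.007123 = -0.85.
p-value = 2·P(Z > 0.855) ≈ 0.3928. With α = 0.01, fail to reject H₀.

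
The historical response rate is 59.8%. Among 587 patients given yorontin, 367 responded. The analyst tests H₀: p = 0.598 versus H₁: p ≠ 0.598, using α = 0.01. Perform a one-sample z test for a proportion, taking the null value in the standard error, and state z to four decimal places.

z = 1.3447

p̂ = 367/587 ≈ 0.625213.
SE = √(p₀(1−p₀)/n) = √(0.2404/587) = 0.020237.
z = (0.625213 − 0.598)/0.020237 = 0.027213/0.020237 = 1.3447.
Two-sided p-value ≈ 2·Φ(−1.345) = 0.1787. With α = 0.01, fail to reject H₀.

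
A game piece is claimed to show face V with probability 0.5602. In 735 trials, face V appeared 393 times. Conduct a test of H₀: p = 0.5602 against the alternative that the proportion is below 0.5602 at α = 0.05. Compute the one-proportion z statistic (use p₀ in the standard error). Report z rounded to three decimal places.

p̂ = 393/735 ≈ 0.53469.
Standard error under H₀: √(0.5602×0.4398/735) = 0.01831.
z = (0.53469 − 0.5602)/0.01831 = -0.02551/0.01831 = -1.393.
p-value = P(Z < -1.393) ≈ 0.0818, so at α = 0.05 we fail to reject H₀.

z = -1.393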